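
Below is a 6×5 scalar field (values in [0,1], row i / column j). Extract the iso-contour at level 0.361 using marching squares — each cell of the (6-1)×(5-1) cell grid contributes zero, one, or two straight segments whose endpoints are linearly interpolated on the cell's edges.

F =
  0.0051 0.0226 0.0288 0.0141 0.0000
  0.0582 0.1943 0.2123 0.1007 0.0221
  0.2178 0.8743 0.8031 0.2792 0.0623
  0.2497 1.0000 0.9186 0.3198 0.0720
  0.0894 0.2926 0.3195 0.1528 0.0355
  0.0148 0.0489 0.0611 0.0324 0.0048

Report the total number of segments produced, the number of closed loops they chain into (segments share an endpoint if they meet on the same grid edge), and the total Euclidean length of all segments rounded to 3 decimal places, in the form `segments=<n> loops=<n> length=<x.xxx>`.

cell (1,0): code 0100 → (1.245,1.000)–(2.000,0.218)
cell (1,1): code 1100 → (1.252,2.000)–(1.245,1.000)
cell (1,2): code 1000 → (2.000,2.844)–(1.252,2.000)
cell (2,0): code 0110 → (2.000,0.218)–(3.000,0.148)
cell (2,2): code 1001 → (3.000,2.931)–(2.000,2.844)
cell (3,0): code 0010 → (3.000,0.148)–(3.903,1.000)
cell (3,1): code 0011 → (3.903,1.000)–(3.931,2.000)
cell (3,2): code 0001 → (3.931,2.000)–(3.000,2.931)
total: 8 segments, chained into 1 closed loop(s), length Σ = 8.779360

segments=8 loops=1 length=8.779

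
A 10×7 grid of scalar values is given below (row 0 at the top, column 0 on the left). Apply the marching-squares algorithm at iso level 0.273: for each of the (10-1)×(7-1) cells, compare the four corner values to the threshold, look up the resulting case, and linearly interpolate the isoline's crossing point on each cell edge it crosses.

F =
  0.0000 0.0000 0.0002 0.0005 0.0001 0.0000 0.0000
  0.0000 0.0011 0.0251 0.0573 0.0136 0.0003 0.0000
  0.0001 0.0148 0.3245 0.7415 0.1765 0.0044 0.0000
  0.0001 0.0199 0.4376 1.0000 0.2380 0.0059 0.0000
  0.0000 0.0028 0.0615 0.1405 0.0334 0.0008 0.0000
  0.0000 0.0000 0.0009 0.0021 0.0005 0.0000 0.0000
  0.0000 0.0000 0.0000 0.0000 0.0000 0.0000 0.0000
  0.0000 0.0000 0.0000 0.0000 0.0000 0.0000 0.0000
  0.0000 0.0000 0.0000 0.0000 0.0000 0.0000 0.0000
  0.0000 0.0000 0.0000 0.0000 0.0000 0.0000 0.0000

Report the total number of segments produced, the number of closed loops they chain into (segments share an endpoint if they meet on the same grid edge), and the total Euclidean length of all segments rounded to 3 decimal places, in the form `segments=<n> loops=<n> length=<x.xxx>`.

segments=8 loops=1 length=7.416

cell (1,1): code 0100 → (1.828,2.000)–(2.000,1.834)
cell (1,2): code 1100 → (1.315,3.000)–(1.828,2.000)
cell (1,3): code 1000 → (2.000,3.829)–(1.315,3.000)
cell (2,1): code 0110 → (2.000,1.834)–(3.000,1.606)
cell (2,3): code 1001 → (3.000,3.954)–(2.000,3.829)
cell (3,1): code 0010 → (3.000,1.606)–(3.438,2.000)
cell (3,2): code 0011 → (3.438,2.000)–(3.846,3.000)
cell (3,3): code 0001 → (3.846,3.000)–(3.000,3.954)
total: 8 segments, chained into 1 closed loop(s), length Σ = 7.415840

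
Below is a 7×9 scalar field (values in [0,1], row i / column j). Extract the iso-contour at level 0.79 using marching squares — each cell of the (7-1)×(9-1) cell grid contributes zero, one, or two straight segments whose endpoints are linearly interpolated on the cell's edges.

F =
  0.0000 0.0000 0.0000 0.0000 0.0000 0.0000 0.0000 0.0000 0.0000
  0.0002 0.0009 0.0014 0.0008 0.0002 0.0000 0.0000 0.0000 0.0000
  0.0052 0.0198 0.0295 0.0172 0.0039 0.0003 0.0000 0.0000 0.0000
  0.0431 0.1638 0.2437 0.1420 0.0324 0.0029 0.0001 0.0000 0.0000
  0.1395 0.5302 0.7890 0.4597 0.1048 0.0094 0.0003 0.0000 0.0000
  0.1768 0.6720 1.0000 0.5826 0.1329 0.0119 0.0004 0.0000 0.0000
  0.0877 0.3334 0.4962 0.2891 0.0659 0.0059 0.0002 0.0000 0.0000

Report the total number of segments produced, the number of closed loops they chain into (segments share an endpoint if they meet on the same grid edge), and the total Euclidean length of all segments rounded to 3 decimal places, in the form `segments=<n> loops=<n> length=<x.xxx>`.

segments=4 loops=1 length=3.716

cell (4,1): code 0100 → (4.005,2.000)–(5.000,1.360)
cell (4,2): code 1000 → (5.000,2.503)–(4.005,2.000)
cell (5,1): code 0010 → (5.000,1.360)–(5.417,2.000)
cell (5,2): code 0001 → (5.417,2.000)–(5.000,2.503)
total: 4 segments, chained into 1 closed loop(s), length Σ = 3.715940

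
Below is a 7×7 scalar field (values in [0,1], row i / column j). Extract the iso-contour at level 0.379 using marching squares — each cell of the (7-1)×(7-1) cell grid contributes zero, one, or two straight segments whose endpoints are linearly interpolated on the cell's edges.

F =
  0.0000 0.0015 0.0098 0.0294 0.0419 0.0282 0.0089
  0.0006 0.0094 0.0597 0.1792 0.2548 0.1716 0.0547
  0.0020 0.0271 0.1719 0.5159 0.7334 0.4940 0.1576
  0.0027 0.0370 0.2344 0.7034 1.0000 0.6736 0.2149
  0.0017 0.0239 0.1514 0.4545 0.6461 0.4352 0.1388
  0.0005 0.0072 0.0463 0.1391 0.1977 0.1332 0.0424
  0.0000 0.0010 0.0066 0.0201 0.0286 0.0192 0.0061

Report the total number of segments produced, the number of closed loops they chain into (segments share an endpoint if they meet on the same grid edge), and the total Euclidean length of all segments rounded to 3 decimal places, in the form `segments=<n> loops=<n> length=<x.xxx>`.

segments=12 loops=1 length=10.219

cell (1,2): code 0100 → (1.593,3.000)–(2.000,2.602)
cell (1,3): code 1100 → (1.260,4.000)–(1.593,3.000)
cell (1,4): code 1100 → (1.643,5.000)–(1.260,4.000)
cell (1,5): code 1000 → (2.000,5.342)–(1.643,5.000)
cell (2,2): code 0110 → (2.000,2.602)–(3.000,2.308)
cell (2,5): code 1001 → (3.000,5.642)–(2.000,5.342)
cell (3,2): code 0110 → (3.000,2.308)–(4.000,2.751)
cell (3,5): code 1001 → (4.000,5.190)–(3.000,5.642)
cell (4,2): code 0010 → (4.000,2.751)–(4.239,3.000)
cell (4,3): code 0011 → (4.239,3.000)–(4.596,4.000)
cell (4,4): code 0011 → (4.596,4.000)–(4.186,5.000)
cell (4,5): code 0001 → (4.186,5.000)–(4.000,5.190)
total: 12 segments, chained into 1 closed loop(s), length Σ = 10.219370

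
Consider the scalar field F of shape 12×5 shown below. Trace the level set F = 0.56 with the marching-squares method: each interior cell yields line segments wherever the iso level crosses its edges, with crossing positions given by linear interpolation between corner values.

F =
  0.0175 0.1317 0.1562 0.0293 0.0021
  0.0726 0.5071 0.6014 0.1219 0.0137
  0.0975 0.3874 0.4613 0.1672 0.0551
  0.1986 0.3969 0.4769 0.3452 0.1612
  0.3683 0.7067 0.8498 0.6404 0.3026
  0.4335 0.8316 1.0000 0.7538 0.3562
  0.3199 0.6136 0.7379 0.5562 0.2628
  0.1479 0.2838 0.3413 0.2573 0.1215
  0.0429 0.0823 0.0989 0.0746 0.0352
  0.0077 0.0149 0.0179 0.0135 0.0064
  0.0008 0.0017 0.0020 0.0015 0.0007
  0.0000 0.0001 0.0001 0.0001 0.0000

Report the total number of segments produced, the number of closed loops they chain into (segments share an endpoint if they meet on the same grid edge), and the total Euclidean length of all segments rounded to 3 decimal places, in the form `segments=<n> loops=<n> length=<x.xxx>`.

cell (0,1): code 0100 → (0.907,2.000)–(1.000,1.561)
cell (0,2): code 1000 → (1.000,2.086)–(0.907,2.000)
cell (1,1): code 0010 → (1.000,1.561)–(1.296,2.000)
cell (1,2): code 0001 → (1.296,2.000)–(1.000,2.086)
cell (3,0): code 0100 → (3.526,1.000)–(4.000,0.566)
cell (3,1): code 1100 → (3.223,2.000)–(3.526,1.000)
cell (3,2): code 1100 → (3.728,3.000)–(3.223,2.000)
cell (3,3): code 1000 → (4.000,3.238)–(3.728,3.000)
cell (4,0): code 0110 → (4.000,0.566)–(5.000,0.318)
cell (4,3): code 1001 → (5.000,3.487)–(4.000,3.238)
cell (5,0): code 0110 → (5.000,0.318)–(6.000,0.818)
cell (5,2): code 1011 → (6.000,2.979)–(5.981,3.000)
cell (5,3): code 0001 → (5.981,3.000)–(5.000,3.487)
cell (6,0): code 0010 → (6.000,0.818)–(6.163,1.000)
cell (6,1): code 0011 → (6.163,1.000)–(6.449,2.000)
cell (6,2): code 0001 → (6.449,2.000)–(6.000,2.979)
total: 16 segments, chained into 2 closed loop(s), length Σ = 11.245768

segments=16 loops=2 length=11.246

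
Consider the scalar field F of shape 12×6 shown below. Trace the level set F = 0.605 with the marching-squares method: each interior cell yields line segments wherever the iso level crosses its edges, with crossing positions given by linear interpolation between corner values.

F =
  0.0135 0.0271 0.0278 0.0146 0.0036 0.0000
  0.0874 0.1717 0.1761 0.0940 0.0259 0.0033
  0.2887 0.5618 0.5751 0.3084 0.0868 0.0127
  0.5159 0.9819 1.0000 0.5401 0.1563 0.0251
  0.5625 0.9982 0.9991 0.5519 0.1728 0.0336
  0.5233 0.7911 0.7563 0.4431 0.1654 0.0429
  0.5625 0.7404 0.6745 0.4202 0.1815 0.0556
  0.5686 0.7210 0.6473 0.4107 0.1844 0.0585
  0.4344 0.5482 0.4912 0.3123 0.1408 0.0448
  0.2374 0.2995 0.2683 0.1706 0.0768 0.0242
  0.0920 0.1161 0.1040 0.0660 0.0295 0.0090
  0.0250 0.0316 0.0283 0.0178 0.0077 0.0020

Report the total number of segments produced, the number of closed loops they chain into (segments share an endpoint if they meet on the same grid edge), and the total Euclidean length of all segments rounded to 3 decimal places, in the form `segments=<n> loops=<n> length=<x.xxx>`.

cell (2,0): code 0100 → (2.103,1.000)–(3.000,0.191)
cell (2,1): code 1100 → (2.070,2.000)–(2.103,1.000)
cell (2,2): code 1000 → (3.000,2.859)–(2.070,2.000)
cell (3,0): code 0110 → (3.000,0.191)–(4.000,0.098)
cell (3,2): code 1001 → (4.000,2.881)–(3.000,2.859)
cell (4,0): code 0110 → (4.000,0.098)–(5.000,0.305)
cell (4,2): code 1001 → (5.000,2.483)–(4.000,2.881)
cell (5,0): code 0110 → (5.000,0.305)–(6.000,0.239)
cell (5,2): code 1001 → (6.000,2.273)–(5.000,2.483)
cell (6,0): code 0110 → (6.000,0.239)–(7.000,0.239)
cell (6,2): code 1001 → (7.000,2.179)–(6.000,2.273)
cell (7,0): code 0010 → (7.000,0.239)–(7.671,1.000)
cell (7,1): code 0011 → (7.671,1.000)–(7.271,2.000)
cell (7,2): code 0001 → (7.271,2.000)–(7.000,2.179)
total: 14 segments, chained into 1 closed loop(s), length Σ = 14.021489

segments=14 loops=1 length=14.021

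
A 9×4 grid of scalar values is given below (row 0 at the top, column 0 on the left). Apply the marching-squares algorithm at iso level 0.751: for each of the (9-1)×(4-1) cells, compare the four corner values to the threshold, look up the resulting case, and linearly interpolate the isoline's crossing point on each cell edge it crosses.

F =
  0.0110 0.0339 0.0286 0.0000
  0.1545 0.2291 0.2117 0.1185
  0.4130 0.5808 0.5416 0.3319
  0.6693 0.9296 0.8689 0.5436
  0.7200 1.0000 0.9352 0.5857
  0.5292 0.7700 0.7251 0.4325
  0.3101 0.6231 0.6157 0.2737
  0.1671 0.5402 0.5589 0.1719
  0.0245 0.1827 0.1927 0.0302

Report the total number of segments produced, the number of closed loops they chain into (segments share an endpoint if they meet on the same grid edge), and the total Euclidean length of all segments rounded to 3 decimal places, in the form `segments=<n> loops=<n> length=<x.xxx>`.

cell (2,0): code 0100 → (2.488,1.000)–(3.000,0.314)
cell (2,1): code 1100 → (2.640,2.000)–(2.488,1.000)
cell (2,2): code 1000 → (3.000,2.362)–(2.640,2.000)
cell (3,0): code 0110 → (3.000,0.314)–(4.000,0.111)
cell (3,2): code 1001 → (4.000,2.527)–(3.000,2.362)
cell (4,0): code 0110 → (4.000,0.111)–(5.000,0.921)
cell (4,1): code 1011 → (5.000,1.423)–(4.877,2.000)
cell (4,2): code 0001 → (4.877,2.000)–(4.000,2.527)
cell (5,0): code 0010 → (5.000,0.921)–(5.129,1.000)
cell (5,1): code 0001 → (5.129,1.000)–(5.000,1.423)
total: 10 segments, chained into 1 closed loop(s), length Σ = 7.906411

segments=10 loops=1 length=7.906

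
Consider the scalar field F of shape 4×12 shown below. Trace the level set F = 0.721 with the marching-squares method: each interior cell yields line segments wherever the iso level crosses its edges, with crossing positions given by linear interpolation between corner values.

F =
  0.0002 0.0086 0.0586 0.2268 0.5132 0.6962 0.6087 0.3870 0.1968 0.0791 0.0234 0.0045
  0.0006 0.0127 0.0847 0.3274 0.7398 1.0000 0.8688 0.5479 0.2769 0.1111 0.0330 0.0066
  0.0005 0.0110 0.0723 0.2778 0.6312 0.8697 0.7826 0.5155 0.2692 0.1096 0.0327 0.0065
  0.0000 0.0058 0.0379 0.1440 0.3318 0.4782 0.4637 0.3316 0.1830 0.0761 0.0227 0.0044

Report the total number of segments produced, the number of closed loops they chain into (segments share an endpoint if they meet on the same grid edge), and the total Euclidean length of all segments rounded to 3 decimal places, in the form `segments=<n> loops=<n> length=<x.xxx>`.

segments=10 loops=1 length=7.351

cell (0,3): code 0100 → (0.917,4.000)–(1.000,3.954)
cell (0,4): code 1100 → (0.082,5.000)–(0.917,4.000)
cell (0,5): code 1100 → (0.432,6.000)–(0.082,5.000)
cell (0,6): code 1000 → (1.000,6.461)–(0.432,6.000)
cell (1,3): code 0010 → (1.000,3.954)–(1.173,4.000)
cell (1,4): code 0111 → (1.173,4.000)–(2.000,4.377)
cell (1,6): code 1001 → (2.000,6.231)–(1.000,6.461)
cell (2,4): code 0010 → (2.000,4.377)–(2.380,5.000)
cell (2,5): code 0011 → (2.380,5.000)–(2.193,6.000)
cell (2,6): code 0001 → (2.193,6.000)–(2.000,6.231)
total: 10 segments, chained into 1 closed loop(s), length Σ = 7.350536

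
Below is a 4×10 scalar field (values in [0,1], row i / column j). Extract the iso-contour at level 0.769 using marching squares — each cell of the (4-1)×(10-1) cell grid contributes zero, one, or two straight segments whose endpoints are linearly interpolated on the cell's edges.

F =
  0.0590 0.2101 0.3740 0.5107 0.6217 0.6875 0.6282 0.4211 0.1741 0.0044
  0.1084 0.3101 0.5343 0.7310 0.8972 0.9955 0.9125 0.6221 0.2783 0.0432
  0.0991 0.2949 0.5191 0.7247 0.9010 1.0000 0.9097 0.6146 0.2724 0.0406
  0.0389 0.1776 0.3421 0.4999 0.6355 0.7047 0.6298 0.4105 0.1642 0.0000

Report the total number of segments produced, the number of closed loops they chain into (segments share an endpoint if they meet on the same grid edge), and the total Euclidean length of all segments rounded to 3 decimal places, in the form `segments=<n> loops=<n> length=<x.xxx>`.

cell (0,3): code 0100 → (0.535,4.000)–(1.000,3.229)
cell (0,4): code 1100 → (0.265,5.000)–(0.535,4.000)
cell (0,5): code 1100 → (0.495,6.000)–(0.265,5.000)
cell (0,6): code 1000 → (1.000,6.494)–(0.495,6.000)
cell (1,3): code 0110 → (1.000,3.229)–(2.000,3.251)
cell (1,6): code 1001 → (2.000,6.477)–(1.000,6.494)
cell (2,3): code 0010 → (2.000,3.251)–(2.497,4.000)
cell (2,4): code 0011 → (2.497,4.000)–(2.782,5.000)
cell (2,5): code 0011 → (2.782,5.000)–(2.503,6.000)
cell (2,6): code 0001 → (2.503,6.000)–(2.000,6.477)
total: 10 segments, chained into 1 closed loop(s), length Σ = 9.339477

segments=10 loops=1 length=9.339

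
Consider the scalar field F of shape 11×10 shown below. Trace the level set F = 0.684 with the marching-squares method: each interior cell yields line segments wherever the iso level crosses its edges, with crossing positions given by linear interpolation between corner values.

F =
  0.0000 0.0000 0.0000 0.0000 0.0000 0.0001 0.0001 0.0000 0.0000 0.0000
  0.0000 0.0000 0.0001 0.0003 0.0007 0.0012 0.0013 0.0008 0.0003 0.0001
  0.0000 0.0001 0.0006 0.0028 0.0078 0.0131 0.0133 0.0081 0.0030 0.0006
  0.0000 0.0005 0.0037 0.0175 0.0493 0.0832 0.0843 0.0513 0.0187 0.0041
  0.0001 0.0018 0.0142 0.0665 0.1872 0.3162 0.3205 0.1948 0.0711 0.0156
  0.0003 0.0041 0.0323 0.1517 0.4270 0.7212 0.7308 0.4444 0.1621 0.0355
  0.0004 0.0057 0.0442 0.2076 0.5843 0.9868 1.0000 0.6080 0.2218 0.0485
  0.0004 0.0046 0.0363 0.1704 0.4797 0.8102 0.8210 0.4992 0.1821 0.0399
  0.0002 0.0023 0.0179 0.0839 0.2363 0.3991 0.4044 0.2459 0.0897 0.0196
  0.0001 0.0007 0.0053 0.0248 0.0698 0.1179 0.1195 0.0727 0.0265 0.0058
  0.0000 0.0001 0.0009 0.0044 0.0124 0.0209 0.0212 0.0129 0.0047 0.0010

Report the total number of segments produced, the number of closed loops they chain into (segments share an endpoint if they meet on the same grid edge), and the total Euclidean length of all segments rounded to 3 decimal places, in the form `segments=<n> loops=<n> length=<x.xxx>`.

cell (4,4): code 0100 → (4.908,5.000)–(5.000,4.874)
cell (4,5): code 1100 → (4.886,6.000)–(4.908,5.000)
cell (4,6): code 1000 → (5.000,6.163)–(4.886,6.000)
cell (5,4): code 0110 → (5.000,4.874)–(6.000,4.248)
cell (5,6): code 1001 → (6.000,6.806)–(5.000,6.163)
cell (6,4): code 0110 → (6.000,4.248)–(7.000,4.618)
cell (6,6): code 1001 → (7.000,6.426)–(6.000,6.806)
cell (7,4): code 0010 → (7.000,4.618)–(7.307,5.000)
cell (7,5): code 0011 → (7.307,5.000)–(7.329,6.000)
cell (7,6): code 0001 → (7.329,6.000)–(7.000,6.426)
total: 10 segments, chained into 1 closed loop(s), length Σ = 7.888693

segments=10 loops=1 length=7.889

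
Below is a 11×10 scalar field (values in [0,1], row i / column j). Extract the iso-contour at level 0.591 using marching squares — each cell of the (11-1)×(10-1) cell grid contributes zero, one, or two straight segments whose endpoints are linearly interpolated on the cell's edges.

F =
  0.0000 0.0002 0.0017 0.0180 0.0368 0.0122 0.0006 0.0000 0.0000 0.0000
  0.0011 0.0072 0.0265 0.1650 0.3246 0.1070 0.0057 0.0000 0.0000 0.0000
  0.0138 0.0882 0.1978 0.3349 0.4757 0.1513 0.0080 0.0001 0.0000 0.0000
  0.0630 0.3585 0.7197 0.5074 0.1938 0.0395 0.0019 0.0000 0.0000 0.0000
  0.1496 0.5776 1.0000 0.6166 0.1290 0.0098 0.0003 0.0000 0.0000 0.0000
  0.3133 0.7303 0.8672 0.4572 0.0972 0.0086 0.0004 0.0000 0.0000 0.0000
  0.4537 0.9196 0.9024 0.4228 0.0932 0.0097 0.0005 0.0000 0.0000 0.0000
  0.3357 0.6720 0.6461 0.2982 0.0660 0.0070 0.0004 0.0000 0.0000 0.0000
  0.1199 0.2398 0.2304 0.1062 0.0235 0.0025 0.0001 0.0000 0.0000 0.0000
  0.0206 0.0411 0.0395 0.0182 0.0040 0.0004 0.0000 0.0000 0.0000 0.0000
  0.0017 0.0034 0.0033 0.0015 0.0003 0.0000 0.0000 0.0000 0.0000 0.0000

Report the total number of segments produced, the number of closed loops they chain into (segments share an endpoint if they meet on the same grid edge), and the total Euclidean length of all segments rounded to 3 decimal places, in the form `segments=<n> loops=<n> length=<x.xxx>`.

cell (2,1): code 0100 → (2.753,2.000)–(3.000,1.644)
cell (2,2): code 1000 → (3.000,2.606)–(2.753,2.000)
cell (3,1): code 0110 → (3.000,1.644)–(4.000,1.032)
cell (3,2): code 1101 → (3.766,3.000)–(3.000,2.606)
cell (3,3): code 1000 → (4.000,3.053)–(3.766,3.000)
cell (4,0): code 0100 → (4.088,1.000)–(5.000,0.666)
cell (4,1): code 1110 → (4.000,1.032)–(4.088,1.000)
cell (4,2): code 1011 → (5.000,2.674)–(4.161,3.000)
cell (4,3): code 0001 → (4.161,3.000)–(4.000,3.053)
cell (5,0): code 0110 → (5.000,0.666)–(6.000,0.295)
cell (5,2): code 1001 → (6.000,2.649)–(5.000,2.674)
cell (6,0): code 0110 → (6.000,0.295)–(7.000,0.759)
cell (6,2): code 1001 → (7.000,2.158)–(6.000,2.649)
cell (7,0): code 0010 → (7.000,0.759)–(7.187,1.000)
cell (7,1): code 0011 → (7.187,1.000)–(7.133,2.000)
cell (7,2): code 0001 → (7.133,2.000)–(7.000,2.158)
total: 16 segments, chained into 1 closed loop(s), length Σ = 11.292470

segments=16 loops=1 length=11.292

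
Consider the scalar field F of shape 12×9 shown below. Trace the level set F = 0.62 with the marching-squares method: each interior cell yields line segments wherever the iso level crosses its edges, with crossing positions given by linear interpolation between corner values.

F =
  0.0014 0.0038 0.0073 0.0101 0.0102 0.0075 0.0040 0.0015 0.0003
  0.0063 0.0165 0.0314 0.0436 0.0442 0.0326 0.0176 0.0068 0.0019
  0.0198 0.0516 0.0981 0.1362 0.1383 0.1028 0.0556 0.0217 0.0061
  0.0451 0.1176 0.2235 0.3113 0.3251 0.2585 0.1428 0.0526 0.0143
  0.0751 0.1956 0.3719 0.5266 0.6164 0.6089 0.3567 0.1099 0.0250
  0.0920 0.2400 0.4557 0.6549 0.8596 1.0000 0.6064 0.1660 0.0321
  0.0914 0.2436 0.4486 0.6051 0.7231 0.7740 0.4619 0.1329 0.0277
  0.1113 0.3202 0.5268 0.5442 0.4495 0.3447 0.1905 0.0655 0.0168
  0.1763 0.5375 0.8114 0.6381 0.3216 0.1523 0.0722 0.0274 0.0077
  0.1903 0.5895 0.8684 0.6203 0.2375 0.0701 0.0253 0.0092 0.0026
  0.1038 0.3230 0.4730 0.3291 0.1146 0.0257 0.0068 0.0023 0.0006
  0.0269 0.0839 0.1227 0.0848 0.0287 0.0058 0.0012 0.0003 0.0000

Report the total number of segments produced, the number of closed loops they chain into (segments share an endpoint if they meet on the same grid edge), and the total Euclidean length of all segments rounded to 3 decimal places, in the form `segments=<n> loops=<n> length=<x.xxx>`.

cell (4,2): code 0100 → (4.728,3.000)–(5.000,2.825)
cell (4,3): code 1100 → (4.015,4.000)–(4.728,3.000)
cell (4,4): code 1100 → (4.028,5.000)–(4.015,4.000)
cell (4,5): code 1000 → (5.000,5.965)–(4.028,5.000)
cell (5,2): code 0010 → (5.000,2.825)–(5.701,3.000)
cell (5,3): code 0111 → (5.701,3.000)–(6.000,3.126)
cell (5,5): code 1001 → (6.000,5.493)–(5.000,5.965)
cell (6,3): code 0010 → (6.000,3.126)–(6.377,4.000)
cell (6,4): code 0011 → (6.377,4.000)–(6.359,5.000)
cell (6,5): code 0001 → (6.359,5.000)–(6.000,5.493)
cell (7,1): code 0100 → (7.327,2.000)–(8.000,1.301)
cell (7,2): code 1100 → (7.807,3.000)–(7.327,2.000)
cell (7,3): code 1000 → (8.000,3.057)–(7.807,3.000)
cell (8,1): code 0110 → (8.000,1.301)–(9.000,1.109)
cell (8,3): code 1001 → (9.000,3.001)–(8.000,3.057)
cell (9,1): code 0010 → (9.000,1.109)–(9.628,2.000)
cell (9,2): code 0011 → (9.628,2.000)–(9.001,3.000)
cell (9,3): code 0001 → (9.001,3.000)–(9.000,3.001)
total: 18 segments, chained into 2 closed loop(s), length Σ = 15.207776

segments=18 loops=2 length=15.208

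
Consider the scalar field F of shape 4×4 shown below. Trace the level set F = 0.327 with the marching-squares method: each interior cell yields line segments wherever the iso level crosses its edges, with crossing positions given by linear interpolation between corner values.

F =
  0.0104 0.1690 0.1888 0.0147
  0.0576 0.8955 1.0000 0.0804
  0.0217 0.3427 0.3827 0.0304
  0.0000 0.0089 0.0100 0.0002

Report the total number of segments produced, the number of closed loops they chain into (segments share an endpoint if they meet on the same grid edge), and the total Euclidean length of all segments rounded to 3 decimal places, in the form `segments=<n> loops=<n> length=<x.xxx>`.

segments=8 loops=1 length=6.768

cell (0,0): code 0100 → (0.217,1.000)–(1.000,0.322)
cell (0,1): code 1100 → (0.170,2.000)–(0.217,1.000)
cell (0,2): code 1000 → (1.000,2.732)–(0.170,2.000)
cell (1,0): code 0110 → (1.000,0.322)–(2.000,0.951)
cell (1,2): code 1001 → (2.000,2.158)–(1.000,2.732)
cell (2,0): code 0010 → (2.000,0.951)–(2.047,1.000)
cell (2,1): code 0011 → (2.047,1.000)–(2.149,2.000)
cell (2,2): code 0001 → (2.149,2.000)–(2.000,2.158)
total: 8 segments, chained into 1 closed loop(s), length Σ = 6.768323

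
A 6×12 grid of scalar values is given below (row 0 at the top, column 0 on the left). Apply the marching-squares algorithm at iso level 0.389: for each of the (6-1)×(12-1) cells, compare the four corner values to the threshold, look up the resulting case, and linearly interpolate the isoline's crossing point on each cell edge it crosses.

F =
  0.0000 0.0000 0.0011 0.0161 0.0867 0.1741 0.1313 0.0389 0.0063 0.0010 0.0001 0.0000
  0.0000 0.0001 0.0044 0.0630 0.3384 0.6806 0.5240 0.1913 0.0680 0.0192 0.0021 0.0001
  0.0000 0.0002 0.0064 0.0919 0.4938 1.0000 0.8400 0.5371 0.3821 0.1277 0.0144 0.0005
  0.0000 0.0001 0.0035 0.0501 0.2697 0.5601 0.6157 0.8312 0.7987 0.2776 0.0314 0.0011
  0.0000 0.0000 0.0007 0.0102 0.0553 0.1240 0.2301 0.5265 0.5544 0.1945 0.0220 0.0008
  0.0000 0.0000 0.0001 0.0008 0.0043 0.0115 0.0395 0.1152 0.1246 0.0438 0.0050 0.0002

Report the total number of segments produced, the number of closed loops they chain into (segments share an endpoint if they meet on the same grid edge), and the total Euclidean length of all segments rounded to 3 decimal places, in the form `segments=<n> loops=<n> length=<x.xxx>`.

cell (0,4): code 0100 → (0.424,5.000)–(1.000,4.148)
cell (0,5): code 1100 → (0.656,6.000)–(0.424,5.000)
cell (0,6): code 1000 → (1.000,6.406)–(0.656,6.000)
cell (1,3): code 0100 → (1.326,4.000)–(2.000,3.739)
cell (1,4): code 1110 → (1.000,4.148)–(1.326,4.000)
cell (1,6): code 1101 → (1.572,7.000)–(1.000,6.406)
cell (1,7): code 1000 → (2.000,7.955)–(1.572,7.000)
cell (2,3): code 0010 → (2.000,3.739)–(2.468,4.000)
cell (2,4): code 0111 → (2.468,4.000)–(3.000,4.411)
cell (2,7): code 1101 → (2.017,8.000)–(2.000,7.955)
cell (2,8): code 1000 → (3.000,8.786)–(2.017,8.000)
cell (3,4): code 0010 → (3.000,4.411)–(3.392,5.000)
cell (3,5): code 0011 → (3.392,5.000)–(3.588,6.000)
cell (3,6): code 0111 → (3.588,6.000)–(4.000,6.536)
cell (3,8): code 1001 → (4.000,8.460)–(3.000,8.786)
cell (4,6): code 0010 → (4.000,6.536)–(4.334,7.000)
cell (4,7): code 0011 → (4.334,7.000)–(4.385,8.000)
cell (4,8): code 0001 → (4.385,8.000)–(4.000,8.460)
total: 18 segments, chained into 1 closed loop(s), length Σ = 13.681030

segments=18 loops=1 length=13.681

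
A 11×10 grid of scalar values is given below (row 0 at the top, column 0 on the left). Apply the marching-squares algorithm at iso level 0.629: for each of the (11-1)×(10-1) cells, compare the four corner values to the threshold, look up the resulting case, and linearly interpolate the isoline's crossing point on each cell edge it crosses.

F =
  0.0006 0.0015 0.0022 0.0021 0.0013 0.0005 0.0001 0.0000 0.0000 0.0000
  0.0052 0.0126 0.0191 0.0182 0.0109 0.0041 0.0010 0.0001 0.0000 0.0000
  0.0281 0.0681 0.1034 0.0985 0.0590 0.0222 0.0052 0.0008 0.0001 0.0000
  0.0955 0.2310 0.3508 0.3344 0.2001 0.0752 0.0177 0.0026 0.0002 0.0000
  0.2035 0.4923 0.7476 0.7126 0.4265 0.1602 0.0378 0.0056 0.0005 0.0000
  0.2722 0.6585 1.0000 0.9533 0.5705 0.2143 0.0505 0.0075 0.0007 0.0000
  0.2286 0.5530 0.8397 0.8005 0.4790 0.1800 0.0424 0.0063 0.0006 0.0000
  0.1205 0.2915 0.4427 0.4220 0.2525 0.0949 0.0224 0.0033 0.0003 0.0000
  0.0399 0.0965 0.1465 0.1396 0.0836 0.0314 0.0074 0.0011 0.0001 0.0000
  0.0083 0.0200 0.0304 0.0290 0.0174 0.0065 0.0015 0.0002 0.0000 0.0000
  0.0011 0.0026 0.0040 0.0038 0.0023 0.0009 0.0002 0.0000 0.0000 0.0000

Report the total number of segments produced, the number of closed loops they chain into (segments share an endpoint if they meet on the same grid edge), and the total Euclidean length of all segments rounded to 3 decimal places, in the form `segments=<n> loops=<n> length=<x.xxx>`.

segments=12 loops=1 length=8.955

cell (3,1): code 0100 → (3.701,2.000)–(4.000,1.535)
cell (3,2): code 1100 → (3.779,3.000)–(3.701,2.000)
cell (3,3): code 1000 → (4.000,3.292)–(3.779,3.000)
cell (4,0): code 0100 → (4.823,1.000)–(5.000,0.924)
cell (4,1): code 1110 → (4.000,1.535)–(4.823,1.000)
cell (4,3): code 1001 → (5.000,3.847)–(4.000,3.292)
cell (5,0): code 0010 → (5.000,0.924)–(5.280,1.000)
cell (5,1): code 0111 → (5.280,1.000)–(6.000,1.265)
cell (5,3): code 1001 → (6.000,3.533)–(5.000,3.847)
cell (6,1): code 0010 → (6.000,1.265)–(6.531,2.000)
cell (6,2): code 0011 → (6.531,2.000)–(6.453,3.000)
cell (6,3): code 0001 → (6.453,3.000)–(6.000,3.533)
total: 12 segments, chained into 1 closed loop(s), length Σ = 8.955112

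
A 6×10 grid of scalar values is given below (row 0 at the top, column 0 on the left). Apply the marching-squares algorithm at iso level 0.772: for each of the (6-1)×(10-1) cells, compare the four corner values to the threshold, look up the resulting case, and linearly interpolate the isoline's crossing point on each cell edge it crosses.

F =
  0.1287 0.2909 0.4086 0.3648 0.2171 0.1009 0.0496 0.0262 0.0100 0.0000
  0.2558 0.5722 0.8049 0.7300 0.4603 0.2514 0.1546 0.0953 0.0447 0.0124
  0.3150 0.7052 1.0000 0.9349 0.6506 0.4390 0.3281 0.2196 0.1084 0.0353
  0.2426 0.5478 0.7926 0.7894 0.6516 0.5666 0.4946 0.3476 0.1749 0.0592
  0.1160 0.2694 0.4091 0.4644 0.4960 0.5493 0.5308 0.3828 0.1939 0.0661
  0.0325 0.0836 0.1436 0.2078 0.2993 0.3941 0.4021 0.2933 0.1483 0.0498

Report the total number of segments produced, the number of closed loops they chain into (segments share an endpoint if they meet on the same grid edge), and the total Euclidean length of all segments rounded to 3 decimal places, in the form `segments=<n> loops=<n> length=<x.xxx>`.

cell (0,1): code 0100 → (0.917,2.000)–(1.000,1.859)
cell (0,2): code 1000 → (1.000,2.439)–(0.917,2.000)
cell (1,1): code 0110 → (1.000,1.859)–(2.000,1.227)
cell (1,2): code 1101 → (1.205,3.000)–(1.000,2.439)
cell (1,3): code 1000 → (2.000,3.573)–(1.205,3.000)
cell (2,1): code 0110 → (2.000,1.227)–(3.000,1.916)
cell (2,3): code 1001 → (3.000,3.126)–(2.000,3.573)
cell (3,1): code 0010 → (3.000,1.916)–(3.054,2.000)
cell (3,2): code 0011 → (3.054,2.000)–(3.054,3.000)
cell (3,3): code 0001 → (3.054,3.000)–(3.000,3.126)
total: 10 segments, chained into 1 closed loop(s), length Σ = 6.917745

segments=10 loops=1 length=6.918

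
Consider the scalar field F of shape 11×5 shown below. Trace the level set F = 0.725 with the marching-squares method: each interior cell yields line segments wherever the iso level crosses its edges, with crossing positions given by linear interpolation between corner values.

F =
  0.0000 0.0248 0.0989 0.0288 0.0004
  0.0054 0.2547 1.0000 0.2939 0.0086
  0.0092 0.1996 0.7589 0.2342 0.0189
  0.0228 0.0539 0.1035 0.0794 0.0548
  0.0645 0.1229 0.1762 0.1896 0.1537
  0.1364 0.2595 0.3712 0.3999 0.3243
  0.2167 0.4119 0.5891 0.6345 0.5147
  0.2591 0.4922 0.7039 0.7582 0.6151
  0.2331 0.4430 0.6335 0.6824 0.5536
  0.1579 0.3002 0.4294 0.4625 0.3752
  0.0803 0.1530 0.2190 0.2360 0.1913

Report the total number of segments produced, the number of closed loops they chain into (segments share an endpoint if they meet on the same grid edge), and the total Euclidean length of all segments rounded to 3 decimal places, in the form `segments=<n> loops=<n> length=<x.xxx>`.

cell (0,1): code 0100 → (0.695,2.000)–(1.000,1.631)
cell (0,2): code 1000 → (1.000,2.389)–(0.695,2.000)
cell (1,1): code 0110 → (1.000,1.631)–(2.000,1.939)
cell (1,2): code 1001 → (2.000,2.065)–(1.000,2.389)
cell (2,1): code 0010 → (2.000,1.939)–(2.052,2.000)
cell (2,2): code 0001 → (2.052,2.000)–(2.000,2.065)
cell (6,2): code 0100 → (6.732,3.000)–(7.000,2.389)
cell (6,3): code 1000 → (7.000,3.232)–(6.732,3.000)
cell (7,2): code 0010 → (7.000,2.389)–(7.438,3.000)
cell (7,3): code 0001 → (7.438,3.000)–(7.000,3.232)
total: 10 segments, chained into 2 closed loop(s), length Σ = 5.504235

segments=10 loops=2 length=5.504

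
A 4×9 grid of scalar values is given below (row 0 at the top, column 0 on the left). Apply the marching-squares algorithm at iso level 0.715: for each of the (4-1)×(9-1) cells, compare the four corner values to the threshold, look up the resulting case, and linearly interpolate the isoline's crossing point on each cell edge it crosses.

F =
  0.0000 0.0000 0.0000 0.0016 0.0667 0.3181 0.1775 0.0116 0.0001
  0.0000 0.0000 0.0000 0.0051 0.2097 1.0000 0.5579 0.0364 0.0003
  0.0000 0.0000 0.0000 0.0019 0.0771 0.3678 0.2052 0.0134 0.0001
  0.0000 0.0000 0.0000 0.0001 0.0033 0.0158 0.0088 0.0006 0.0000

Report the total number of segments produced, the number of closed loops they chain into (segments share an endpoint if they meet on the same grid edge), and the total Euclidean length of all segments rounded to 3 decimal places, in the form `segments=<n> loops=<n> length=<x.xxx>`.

cell (0,4): code 0100 → (0.582,5.000)–(1.000,4.639)
cell (0,5): code 1000 → (1.000,5.645)–(0.582,5.000)
cell (1,4): code 0010 → (1.000,4.639)–(1.451,5.000)
cell (1,5): code 0001 → (1.451,5.000)–(1.000,5.645)
total: 4 segments, chained into 1 closed loop(s), length Σ = 2.684245

segments=4 loops=1 length=2.684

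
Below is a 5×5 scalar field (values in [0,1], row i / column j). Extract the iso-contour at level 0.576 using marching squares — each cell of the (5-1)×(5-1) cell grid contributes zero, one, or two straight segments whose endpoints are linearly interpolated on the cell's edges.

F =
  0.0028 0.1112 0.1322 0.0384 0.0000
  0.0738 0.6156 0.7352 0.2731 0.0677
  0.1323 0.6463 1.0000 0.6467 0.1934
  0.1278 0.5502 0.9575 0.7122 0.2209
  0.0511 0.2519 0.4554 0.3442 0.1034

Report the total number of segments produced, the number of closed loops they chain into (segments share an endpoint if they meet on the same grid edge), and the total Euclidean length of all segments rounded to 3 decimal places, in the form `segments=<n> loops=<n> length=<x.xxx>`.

cell (0,0): code 0100 → (0.921,1.000)–(1.000,0.927)
cell (0,1): code 1100 → (0.736,2.000)–(0.921,1.000)
cell (0,2): code 1000 → (1.000,2.345)–(0.736,2.000)
cell (1,0): code 0110 → (1.000,0.927)–(2.000,0.863)
cell (1,2): code 1101 → (1.811,3.000)–(1.000,2.345)
cell (1,3): code 1000 → (2.000,3.156)–(1.811,3.000)
cell (2,0): code 0010 → (2.000,0.863)–(2.732,1.000)
cell (2,1): code 0111 → (2.732,1.000)–(3.000,1.063)
cell (2,3): code 1001 → (3.000,3.277)–(2.000,3.156)
cell (3,1): code 0010 → (3.000,1.063)–(3.760,2.000)
cell (3,2): code 0011 → (3.760,2.000)–(3.370,3.000)
cell (3,3): code 0001 → (3.370,3.000)–(3.000,3.277)
total: 12 segments, chained into 1 closed loop(s), length Σ = 8.617339

segments=12 loops=1 length=8.617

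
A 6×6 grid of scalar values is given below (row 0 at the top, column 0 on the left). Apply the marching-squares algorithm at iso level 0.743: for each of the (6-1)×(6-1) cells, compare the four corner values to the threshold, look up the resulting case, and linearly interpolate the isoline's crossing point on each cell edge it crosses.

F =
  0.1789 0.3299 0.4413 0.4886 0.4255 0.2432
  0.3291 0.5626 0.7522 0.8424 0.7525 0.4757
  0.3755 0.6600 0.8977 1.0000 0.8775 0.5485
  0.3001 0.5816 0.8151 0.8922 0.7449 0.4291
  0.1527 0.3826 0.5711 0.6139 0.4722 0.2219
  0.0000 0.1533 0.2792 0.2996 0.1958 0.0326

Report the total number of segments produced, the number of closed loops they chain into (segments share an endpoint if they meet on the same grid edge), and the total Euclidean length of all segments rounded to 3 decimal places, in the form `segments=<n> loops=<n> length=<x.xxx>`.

segments=12 loops=1 length=9.131

cell (0,1): code 0100 → (0.970,2.000)–(1.000,1.951)
cell (0,2): code 1100 → (0.719,3.000)–(0.970,2.000)
cell (0,3): code 1100 → (0.971,4.000)–(0.719,3.000)
cell (0,4): code 1000 → (1.000,4.034)–(0.971,4.000)
cell (1,1): code 0110 → (1.000,1.951)–(2.000,1.349)
cell (1,4): code 1001 → (2.000,4.409)–(1.000,4.034)
cell (2,1): code 0110 → (2.000,1.349)–(3.000,1.691)
cell (2,4): code 1001 → (3.000,4.006)–(2.000,4.409)
cell (3,1): code 0010 → (3.000,1.691)–(3.295,2.000)
cell (3,2): code 0011 → (3.295,2.000)–(3.536,3.000)
cell (3,3): code 0011 → (3.536,3.000)–(3.007,4.000)
cell (3,4): code 0001 → (3.007,4.000)–(3.000,4.006)
total: 12 segments, chained into 1 closed loop(s), length Σ = 9.130799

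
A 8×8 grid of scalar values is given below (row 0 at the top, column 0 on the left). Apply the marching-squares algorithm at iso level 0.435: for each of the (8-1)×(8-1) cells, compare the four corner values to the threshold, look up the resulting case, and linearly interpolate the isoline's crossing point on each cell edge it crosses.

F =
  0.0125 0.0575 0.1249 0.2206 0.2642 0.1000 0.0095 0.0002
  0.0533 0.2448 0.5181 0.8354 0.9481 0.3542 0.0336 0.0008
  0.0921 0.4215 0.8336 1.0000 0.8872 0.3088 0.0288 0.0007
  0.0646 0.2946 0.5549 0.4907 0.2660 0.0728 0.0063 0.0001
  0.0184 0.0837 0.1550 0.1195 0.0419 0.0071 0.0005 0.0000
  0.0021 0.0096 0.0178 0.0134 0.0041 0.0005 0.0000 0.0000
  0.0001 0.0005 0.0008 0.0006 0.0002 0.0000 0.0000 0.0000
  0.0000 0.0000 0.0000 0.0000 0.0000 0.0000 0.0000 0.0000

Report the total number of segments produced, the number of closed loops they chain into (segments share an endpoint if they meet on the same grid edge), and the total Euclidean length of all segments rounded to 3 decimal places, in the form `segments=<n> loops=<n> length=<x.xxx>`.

cell (0,1): code 0100 → (0.789,2.000)–(1.000,1.696)
cell (0,2): code 1100 → (0.349,3.000)–(0.789,2.000)
cell (0,3): code 1100 → (0.250,4.000)–(0.349,3.000)
cell (0,4): code 1000 → (1.000,4.864)–(0.250,4.000)
cell (1,1): code 0110 → (1.000,1.696)–(2.000,1.033)
cell (1,4): code 1001 → (2.000,4.782)–(1.000,4.864)
cell (2,1): code 0110 → (2.000,1.033)–(3.000,1.539)
cell (2,3): code 1011 → (3.000,3.248)–(2.728,4.000)
cell (2,4): code 0001 → (2.728,4.000)–(2.000,4.782)
cell (3,1): code 0010 → (3.000,1.539)–(3.300,2.000)
cell (3,2): code 0011 → (3.300,2.000)–(3.150,3.000)
cell (3,3): code 0001 → (3.150,3.000)–(3.000,3.248)
total: 12 segments, chained into 1 closed loop(s), length Σ = 10.654784

segments=12 loops=1 length=10.655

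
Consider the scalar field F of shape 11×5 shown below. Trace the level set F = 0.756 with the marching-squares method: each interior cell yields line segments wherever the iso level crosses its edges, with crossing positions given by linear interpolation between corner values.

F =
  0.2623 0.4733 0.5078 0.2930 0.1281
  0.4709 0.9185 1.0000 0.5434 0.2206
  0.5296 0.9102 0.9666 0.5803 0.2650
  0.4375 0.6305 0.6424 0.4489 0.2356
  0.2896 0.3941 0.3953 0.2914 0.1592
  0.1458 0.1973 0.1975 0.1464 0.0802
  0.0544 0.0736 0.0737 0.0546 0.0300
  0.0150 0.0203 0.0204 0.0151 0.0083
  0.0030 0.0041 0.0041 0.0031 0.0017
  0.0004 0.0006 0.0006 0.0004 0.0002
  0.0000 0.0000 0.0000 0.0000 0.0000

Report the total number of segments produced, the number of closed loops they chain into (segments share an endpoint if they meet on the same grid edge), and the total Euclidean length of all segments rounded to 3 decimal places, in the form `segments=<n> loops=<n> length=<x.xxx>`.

segments=8 loops=1 length=6.790

cell (0,0): code 0100 → (0.635,1.000)–(1.000,0.637)
cell (0,1): code 1100 → (0.504,2.000)–(0.635,1.000)
cell (0,2): code 1000 → (1.000,2.534)–(0.504,2.000)
cell (1,0): code 0110 → (1.000,0.637)–(2.000,0.595)
cell (1,2): code 1001 → (2.000,2.545)–(1.000,2.534)
cell (2,0): code 0010 → (2.000,0.595)–(2.551,1.000)
cell (2,1): code 0011 → (2.551,1.000)–(2.650,2.000)
cell (2,2): code 0001 → (2.650,2.000)–(2.000,2.545)
total: 8 segments, chained into 1 closed loop(s), length Σ = 6.790218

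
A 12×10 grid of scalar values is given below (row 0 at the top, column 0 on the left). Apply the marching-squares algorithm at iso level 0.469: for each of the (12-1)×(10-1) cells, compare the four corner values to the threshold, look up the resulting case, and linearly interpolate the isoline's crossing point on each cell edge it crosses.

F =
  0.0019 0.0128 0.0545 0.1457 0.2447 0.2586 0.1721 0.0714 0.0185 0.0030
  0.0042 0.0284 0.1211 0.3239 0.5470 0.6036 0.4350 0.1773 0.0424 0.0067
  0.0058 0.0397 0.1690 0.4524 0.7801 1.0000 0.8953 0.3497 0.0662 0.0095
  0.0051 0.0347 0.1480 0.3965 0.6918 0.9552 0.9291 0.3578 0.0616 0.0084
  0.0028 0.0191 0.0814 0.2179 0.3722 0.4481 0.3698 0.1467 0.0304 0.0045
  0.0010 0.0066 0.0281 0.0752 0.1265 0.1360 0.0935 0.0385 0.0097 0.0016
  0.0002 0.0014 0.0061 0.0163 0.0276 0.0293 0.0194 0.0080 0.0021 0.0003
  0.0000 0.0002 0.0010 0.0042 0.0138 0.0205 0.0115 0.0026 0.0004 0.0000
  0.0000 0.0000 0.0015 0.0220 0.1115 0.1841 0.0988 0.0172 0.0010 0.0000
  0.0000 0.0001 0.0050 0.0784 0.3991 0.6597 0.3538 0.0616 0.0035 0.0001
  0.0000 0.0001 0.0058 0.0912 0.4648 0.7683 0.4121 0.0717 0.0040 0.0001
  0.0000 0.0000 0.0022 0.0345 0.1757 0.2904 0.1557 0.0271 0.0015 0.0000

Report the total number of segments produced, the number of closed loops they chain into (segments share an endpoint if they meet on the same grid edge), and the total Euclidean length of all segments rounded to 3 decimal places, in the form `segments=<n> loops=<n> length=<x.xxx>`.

segments=18 loops=2 length=17.012

cell (0,3): code 0100 → (0.742,4.000)–(1.000,3.650)
cell (0,4): code 1100 → (0.610,5.000)–(0.742,4.000)
cell (0,5): code 1000 → (1.000,5.798)–(0.610,5.000)
cell (1,3): code 0110 → (1.000,3.650)–(2.000,3.051)
cell (1,5): code 1101 → (1.074,6.000)–(1.000,5.798)
cell (1,6): code 1000 → (2.000,6.781)–(1.074,6.000)
cell (2,3): code 0110 → (2.000,3.051)–(3.000,3.246)
cell (2,6): code 1001 → (3.000,6.805)–(2.000,6.781)
cell (3,3): code 0010 → (3.000,3.246)–(3.697,4.000)
cell (3,4): code 0011 → (3.697,4.000)–(3.959,5.000)
cell (3,5): code 0011 → (3.959,5.000)–(3.823,6.000)
cell (3,6): code 0001 → (3.823,6.000)–(3.000,6.805)
cell (8,4): code 0100 → (8.599,5.000)–(9.000,4.268)
cell (8,5): code 1000 → (9.000,5.623)–(8.599,5.000)
cell (9,4): code 0110 → (9.000,4.268)–(10.000,4.014)
cell (9,5): code 1001 → (10.000,5.840)–(9.000,5.623)
cell (10,4): code 0010 → (10.000,4.014)–(10.626,5.000)
cell (10,5): code 0001 → (10.626,5.000)–(10.000,5.840)
total: 18 segments, chained into 2 closed loop(s), length Σ = 17.011700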